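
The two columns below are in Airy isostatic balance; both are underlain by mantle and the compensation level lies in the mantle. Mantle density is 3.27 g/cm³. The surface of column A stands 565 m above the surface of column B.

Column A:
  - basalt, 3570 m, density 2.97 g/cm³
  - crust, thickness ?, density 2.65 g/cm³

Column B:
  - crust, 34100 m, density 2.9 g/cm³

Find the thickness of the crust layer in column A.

21600 m

Take the compensation level at the base of the deeper column (depth z_c below the surface of column A) and equate Σ ρ_i t_i down to z_c; mantle fills any gap and the z_c terms cancel.
Column A: 3570×2.97 + x×2.65 + (z_c − 3570 − x)×3.27
Column B: 565×0 + 34100×2.9 + (z_c − 565 − 34100)×3.27
The z_c×3.27 term appears on both sides and cancels. Collect the known terms of each column as K = Σ(ρt)_known − 3.27 × (depth of known layers): K_A = 10602.9 − 3.27×3570 = −1071; K_B = 98890 − 3.27×(565 + 34100) = −14464.55.
Balance: K_A − x×(3.27 − 2.65) = K_B, so x = (K_A − K_B)/(3.27 − 2.65) = 13393.6/0.62 = 21600 m.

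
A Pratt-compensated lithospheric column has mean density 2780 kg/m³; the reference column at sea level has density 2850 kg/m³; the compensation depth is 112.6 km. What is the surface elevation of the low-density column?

2.84 km

ρ_ref D = ρ (D + h) → h = D (ρ_ref − ρ)/ρ.
h = 112.6 km × (2850 − 2780)/2780 = 2.84 km.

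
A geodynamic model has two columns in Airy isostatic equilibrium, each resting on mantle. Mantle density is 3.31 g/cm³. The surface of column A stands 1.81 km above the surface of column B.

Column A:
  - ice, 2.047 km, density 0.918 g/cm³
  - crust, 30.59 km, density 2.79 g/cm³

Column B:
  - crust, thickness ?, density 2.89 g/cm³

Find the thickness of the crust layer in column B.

35.3 km

Take the compensation level at the base of the deeper column (depth z_c below the surface of column A) and equate Σ ρ_i t_i down to z_c; mantle fills any gap and the z_c terms cancel.
Column A: 2.047×0.918 + 30.59×2.79 + (z_c − 32.637)×3.31
Column B: 1.81×0 + x×2.89 + (z_c − 1.81 − 0 − x)×3.31
The z_c×3.31 term appears on both sides and cancels. Collect the known terms of each column as K = Σ(ρt)_known − 3.31 × (depth of known layers): K_A = 87.225246 − 3.31×32.637 = −20.803224; K_B = 0 − 3.31×(1.81 + 0) = −5.9911.
Balance: K_A = K_B − x×(3.31 − 2.89), so x = (K_B − K_A)/(3.31 − 2.89) = 14.8121/0.42 = 35.3 km.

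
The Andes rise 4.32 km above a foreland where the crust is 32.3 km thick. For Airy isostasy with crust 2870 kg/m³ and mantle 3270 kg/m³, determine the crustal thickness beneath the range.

Root depth r = h ρ_c / (ρ_m − ρ_c) = 4.32 km × 2870 / 400 = 31 km.
Total thickness = T + h + r = 32.3 km + 4.32 km + 31 km = 67.6 km.

67.6 km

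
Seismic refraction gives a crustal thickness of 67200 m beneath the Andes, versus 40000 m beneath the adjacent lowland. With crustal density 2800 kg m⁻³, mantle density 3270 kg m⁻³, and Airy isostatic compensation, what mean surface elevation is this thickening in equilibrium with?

Excess crust Δ = 67200 m − 40000 m = 27200 m, split between elevation h and root r with h + r = Δ.
Airy balance ρ_c h = (ρ_m − ρ_c) r gives r = h ρ_c/(ρ_m − ρ_c), so h (1 + ρ_c/(ρ_m − ρ_c)) = Δ, i.e. h = Δ (ρ_m − ρ_c)/ρ_m.
h = 27200 m × 470/3270 = 3910 m.

3910 m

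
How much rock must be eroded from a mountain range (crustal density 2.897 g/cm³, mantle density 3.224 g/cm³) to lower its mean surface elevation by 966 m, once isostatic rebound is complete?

9520 m

Net drop Δ = e − u = e − e ρ_c/ρ_m = e (ρ_m − ρ_c)/ρ_m.
e = Δ ρ_m/(ρ_m − ρ_c) = 966 m × 3.224/0.327 = 9520 m.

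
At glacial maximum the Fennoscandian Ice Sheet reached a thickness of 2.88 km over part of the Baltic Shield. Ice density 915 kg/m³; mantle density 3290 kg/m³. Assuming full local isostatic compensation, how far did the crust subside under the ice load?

0.801 km

In Airy isostatic equilibrium: the ice load ρ_ice t is balanced by mantle displaced below, ρ_m s.
s = t ρ_ice / ρ_m = 2.88 km × 915/3290 = 0.801 km.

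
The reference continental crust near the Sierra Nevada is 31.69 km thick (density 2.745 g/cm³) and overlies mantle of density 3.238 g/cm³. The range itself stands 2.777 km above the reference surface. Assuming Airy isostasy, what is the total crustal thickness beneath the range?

Root depth r = h ρ_c / (ρ_m − ρ_c) = 2.777 km × 2.745 / 0.493 = 15.46 km.
Total thickness = T + h + r = 31.69 km + 2.777 km + 15.46 km = 49.9 km.

49.9 km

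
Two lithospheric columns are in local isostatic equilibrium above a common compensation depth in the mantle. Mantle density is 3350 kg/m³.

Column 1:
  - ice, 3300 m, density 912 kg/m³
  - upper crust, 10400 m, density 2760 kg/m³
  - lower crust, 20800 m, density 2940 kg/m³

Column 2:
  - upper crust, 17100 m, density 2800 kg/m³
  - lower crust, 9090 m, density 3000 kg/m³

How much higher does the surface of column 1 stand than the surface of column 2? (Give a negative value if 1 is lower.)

For any compensation level in the mantle, the mantle terms cancel and isostasy reduces to e = (Σt_1 − Σt_2) − (Σ(ρt)_1 − Σ(ρt)_2) / ρ_m.
Σt_1 = 34500 m; Σt_2 = 26190 m; Σ(ρt)_1 = 92865600; Σ(ρt)_2 = 75150000 (in m·kg/m³).
e = (34500 − 26190) − (92865600 − 75150000) / 3350 = 3020 m.

3020 m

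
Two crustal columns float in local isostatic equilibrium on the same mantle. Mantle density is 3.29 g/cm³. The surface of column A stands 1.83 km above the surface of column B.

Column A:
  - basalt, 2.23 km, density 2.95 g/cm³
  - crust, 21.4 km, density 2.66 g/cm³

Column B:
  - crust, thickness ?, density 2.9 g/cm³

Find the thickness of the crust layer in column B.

Take the compensation level at the base of the deeper column (depth z_c below the surface of column A) and equate Σ ρ_i t_i down to z_c; mantle fills any gap and the z_c terms cancel.
Column A: 2.23×2.95 + 21.4×2.66 + (z_c − 23.63)×3.29
Column B: 1.83×0 + x×2.9 + (z_c − 1.83 − 0 − x)×3.29
The z_c×3.29 term appears on both sides and cancels. Collect the known terms of each column as K = Σ(ρt)_known − 3.29 × (depth of known layers): K_A = 63.5025 − 3.29×23.63 = −14.2402; K_B = 0 − 3.29×(1.83 + 0) = −6.0207.
Balance: K_A = K_B − x×(3.29 − 2.9), so x = (K_B − K_A)/(3.29 − 2.9) = 8.2195/0.39 = 21.1 km.

21.1 km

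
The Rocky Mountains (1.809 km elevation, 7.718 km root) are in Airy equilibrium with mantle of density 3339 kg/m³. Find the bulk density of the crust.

2700 kg/m³

ρ_c h = (ρ_m − ρ_c) r → ρ_c (h + r) = ρ_m r → ρ_c = ρ_m r / (h + r).
ρ_c = 3339 × 7.718 km / (1.809 km + 7.718 km) = 2700 kg/m³.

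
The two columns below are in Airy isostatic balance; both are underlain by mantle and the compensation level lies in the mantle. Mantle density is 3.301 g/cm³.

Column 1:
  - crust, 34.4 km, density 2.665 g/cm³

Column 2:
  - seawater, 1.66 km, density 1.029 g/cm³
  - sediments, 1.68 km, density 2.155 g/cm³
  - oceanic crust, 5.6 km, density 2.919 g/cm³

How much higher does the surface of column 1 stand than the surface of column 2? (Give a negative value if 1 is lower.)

For any compensation level in the mantle, the mantle terms cancel and isostasy reduces to e = (Σt_1 − Σt_2) − (Σ(ρt)_1 − Σ(ρt)_2) / ρ_m.
Σt_1 = 34.4 km; Σt_2 = 8.94 km; Σ(ρt)_1 = 91.676; Σ(ρt)_2 = 21.67494 (in km·g/cm³).
e = (34.4 − 8.94) − (91.676 − 21.67494) / 3.301 = 4.25 km.

4.25 km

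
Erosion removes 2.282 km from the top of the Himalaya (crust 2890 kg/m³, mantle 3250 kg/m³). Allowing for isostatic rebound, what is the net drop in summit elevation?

0.253 km

Rebound u = e ρ_c/ρ_m = 2.282 km × 2890/3250 = 2.029 km.
Net surface drop = e − u = 2.282 km − 2.029 km = e (ρ_m − ρ_c)/ρ_m = 0.253 km.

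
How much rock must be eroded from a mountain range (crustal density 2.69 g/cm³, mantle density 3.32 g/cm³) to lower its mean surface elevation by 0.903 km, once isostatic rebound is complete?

Net drop Δ = e − u = e − e ρ_c/ρ_m = e (ρ_m − ρ_c)/ρ_m.
e = Δ ρ_m/(ρ_m − ρ_c) = 0.903 km × 3.32/0.63 = 4.76 km.

4.76 km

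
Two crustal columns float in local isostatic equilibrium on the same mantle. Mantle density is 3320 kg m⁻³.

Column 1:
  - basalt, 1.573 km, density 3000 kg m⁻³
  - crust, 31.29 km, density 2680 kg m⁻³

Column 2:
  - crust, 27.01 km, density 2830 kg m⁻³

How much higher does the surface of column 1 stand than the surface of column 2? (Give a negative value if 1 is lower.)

For any compensation level in the mantle, the mantle terms cancel and isostasy reduces to e = (Σt_1 − Σt_2) − (Σ(ρt)_1 − Σ(ρt)_2) / ρ_m.
Σt_1 = 32.863 km; Σt_2 = 27.01 km; Σ(ρt)_1 = 88576.2; Σ(ρt)_2 = 76438.3 (in km·kg m⁻³).
e = (32.863 − 27.01) − (88576.2 − 76438.3) / 3320 = 2.2 km.

2.2 km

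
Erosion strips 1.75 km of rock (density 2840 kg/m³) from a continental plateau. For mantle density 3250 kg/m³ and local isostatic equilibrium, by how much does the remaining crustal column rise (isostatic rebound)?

Unloading: uplift u = e ρ_c/ρ_m = 1.75 km × 2840/3250 = 1.53 km.

1.53 km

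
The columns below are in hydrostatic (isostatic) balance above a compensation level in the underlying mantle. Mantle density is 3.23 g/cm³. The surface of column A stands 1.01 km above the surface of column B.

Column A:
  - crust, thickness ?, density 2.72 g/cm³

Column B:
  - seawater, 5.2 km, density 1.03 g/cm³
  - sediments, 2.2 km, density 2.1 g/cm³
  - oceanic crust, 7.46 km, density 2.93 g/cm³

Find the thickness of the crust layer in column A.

Take the compensation level at the base of the deeper column (depth z_c below the surface of column A) and equate Σ ρ_i t_i down to z_c; mantle fills any gap and the z_c terms cancel.
Column A: x×2.72 + (z_c − 0 − x)×3.23
Column B: 1.01×0 + 5.2×1.03 + 2.2×2.1 + 7.46×2.93 + (z_c − 1.01 − 14.86)×3.23
The z_c×3.23 term appears on both sides and cancels. Collect the known terms of each column as K = Σ(ρt)_known − 3.23 × (depth of known layers): K_A = 0 − 3.23×0 = 0; K_B = 31.8338 − 3.23×(1.01 + 14.86) = −19.4263.
Balance: K_A − x×(3.23 − 2.72) = K_B, so x = (K_A − K_B)/(3.23 − 2.72) = 19.4263/0.51 = 38.1 km.

38.1 km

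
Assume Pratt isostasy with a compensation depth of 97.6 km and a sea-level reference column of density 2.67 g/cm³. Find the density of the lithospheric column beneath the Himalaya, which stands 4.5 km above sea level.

Pratt balance: ρ_ref D = ρ (D + h).
ρ = ρ_ref D/(D + h) = 2.67 × 97.6 km/(97.6 km + 4.5 km) = 2.55 g/cm³.

2.55 g/cm³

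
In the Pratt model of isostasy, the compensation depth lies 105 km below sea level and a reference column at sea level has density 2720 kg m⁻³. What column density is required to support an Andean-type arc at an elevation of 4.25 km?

Pratt balance: ρ_ref D = ρ (D + h).
ρ = ρ_ref D/(D + h) = 2720 × 105 km/(105 km + 4.25 km) = 2610 kg m⁻³.

2610 kg m⁻³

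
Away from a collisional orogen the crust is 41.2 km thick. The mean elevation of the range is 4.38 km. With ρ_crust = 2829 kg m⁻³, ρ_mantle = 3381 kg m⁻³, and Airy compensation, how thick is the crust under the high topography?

68 km

Root depth r = h ρ_c / (ρ_m − ρ_c) = 4.38 km × 2829 / 552 = 22.45 km.
Total thickness = T + h + r = 41.2 km + 4.38 km + 22.45 km = 68 km.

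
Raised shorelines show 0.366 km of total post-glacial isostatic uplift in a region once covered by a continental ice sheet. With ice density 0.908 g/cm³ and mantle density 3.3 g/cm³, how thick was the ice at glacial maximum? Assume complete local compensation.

u = t ρ_ice/ρ_m → t = u ρ_m/ρ_ice = 0.366 km × 3.3/0.908 = 1.33 km.

1.33 km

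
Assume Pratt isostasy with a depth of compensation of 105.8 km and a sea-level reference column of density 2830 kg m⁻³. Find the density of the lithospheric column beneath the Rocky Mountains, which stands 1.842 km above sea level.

Pratt balance: ρ_ref D = ρ (D + h).
ρ = ρ_ref D/(D + h) = 2830 × 105.8 km/(105.8 km + 1.842 km) = 2780 kg m⁻³.

2780 kg m⁻³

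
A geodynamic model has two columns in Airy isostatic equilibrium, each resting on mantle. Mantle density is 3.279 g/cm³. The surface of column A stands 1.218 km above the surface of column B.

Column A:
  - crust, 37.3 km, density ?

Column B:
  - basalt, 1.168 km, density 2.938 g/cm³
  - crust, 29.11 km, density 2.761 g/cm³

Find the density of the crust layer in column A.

2.76 g/cm³

Take the compensation level at the base of the deeper column (depth z_c below the surface of column A) and equate Σ ρ_i t_i down to z_c; mantle fills any gap and the z_c terms cancel.
Column A: 37.3×ρ + (z_c − 37.3)×3.279
Column B: 1.218×0 + 1.168×2.938 + 29.11×2.761 + (z_c − 1.218 − 30.278)×3.279
The z_c×3.279 term appears on both sides and cancels. Collect the known terms of each column as K = Σ(ρt)_known − 3.279 × (depth of known layers): K_A = 0 − 3.279×37.3 = −122.3067; K_B = 83.804294 − 3.279×(1.218 + 30.278) = −19.47109.
Balance: K_A + 37.3×ρ = K_B, so ρ = (K_B − K_A)/37.3 = 102.836/37.3 = 2.76 g/cm³.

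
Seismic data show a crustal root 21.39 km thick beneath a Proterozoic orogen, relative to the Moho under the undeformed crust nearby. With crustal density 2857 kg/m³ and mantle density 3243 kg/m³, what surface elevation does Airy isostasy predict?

2.89 km

Balancing pressure at the compensation depth: ρ_c h = (ρ_m − ρ_c) r.
h = r (ρ_m − ρ_c) / ρ_c = 21.39 km × (3243 − 2857) / 2857 = 2.89 km.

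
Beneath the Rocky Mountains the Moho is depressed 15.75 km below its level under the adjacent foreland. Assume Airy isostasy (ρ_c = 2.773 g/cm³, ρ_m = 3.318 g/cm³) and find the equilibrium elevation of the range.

Isostatic balance requires: ρ_c h = (ρ_m − ρ_c) r.
h = r (ρ_m − ρ_c) / ρ_c = 15.75 km × (3.318 − 2.773) / 2.773 = 3.1 km.

3.1 km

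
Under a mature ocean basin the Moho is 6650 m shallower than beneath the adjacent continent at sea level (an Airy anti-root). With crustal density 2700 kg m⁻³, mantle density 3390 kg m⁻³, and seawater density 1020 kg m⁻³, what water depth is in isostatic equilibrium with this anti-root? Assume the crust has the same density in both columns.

2730 m

Replacing a thickness d of crust by seawater at the top must be balanced by replacing crust with mantle at the base: d (ρ_c − ρ_w) = a (ρ_m − ρ_c).
d = a (ρ_m − ρ_c)/(ρ_c − ρ_w) = 6650 m × 690/1680 = 2730 m.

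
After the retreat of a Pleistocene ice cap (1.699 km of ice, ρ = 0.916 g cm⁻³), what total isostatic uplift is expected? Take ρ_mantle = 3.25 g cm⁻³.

Removing the load lets mantle flow back in; uplift u satisfies ρ_ice t = ρ_m u.
u = t ρ_ice/ρ_m = 1.699 km × 0.916/3.25 = 0.479 km.

0.479 km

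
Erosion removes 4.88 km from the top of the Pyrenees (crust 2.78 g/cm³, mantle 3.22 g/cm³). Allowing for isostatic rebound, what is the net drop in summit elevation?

0.667 km

Rebound u = e ρ_c/ρ_m = 4.88 km × 2.78/3.22 = 4.213 km.
Net surface drop = e − u = 4.88 km − 4.213 km = e (ρ_m − ρ_c)/ρ_m = 0.667 km.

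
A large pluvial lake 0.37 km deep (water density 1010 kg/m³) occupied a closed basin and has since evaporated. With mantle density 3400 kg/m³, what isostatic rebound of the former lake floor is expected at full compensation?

u = d ρ_w/ρ_m = 0.37 km × 1010/3400 = 0.11 km.

0.11 km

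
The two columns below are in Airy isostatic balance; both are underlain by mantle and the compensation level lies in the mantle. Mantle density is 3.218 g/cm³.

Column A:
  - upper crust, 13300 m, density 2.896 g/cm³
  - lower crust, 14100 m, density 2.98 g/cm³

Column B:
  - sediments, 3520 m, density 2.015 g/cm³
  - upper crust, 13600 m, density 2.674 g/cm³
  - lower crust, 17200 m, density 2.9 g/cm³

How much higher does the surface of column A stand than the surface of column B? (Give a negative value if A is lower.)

−2940 m

For any compensation level in the mantle, the mantle terms cancel and isostasy reduces to e = (Σt_A − Σt_B) − (Σ(ρt)_A − Σ(ρt)_B) / ρ_m.
Σt_A = 27400 m; Σt_B = 34320 m; Σ(ρt)_A = 80534.8; Σ(ρt)_B = 93339.2 (in m·g/cm³).
e = (27400 − 34320) − (80534.8 − 93339.2) / 3.218 = −2940 m.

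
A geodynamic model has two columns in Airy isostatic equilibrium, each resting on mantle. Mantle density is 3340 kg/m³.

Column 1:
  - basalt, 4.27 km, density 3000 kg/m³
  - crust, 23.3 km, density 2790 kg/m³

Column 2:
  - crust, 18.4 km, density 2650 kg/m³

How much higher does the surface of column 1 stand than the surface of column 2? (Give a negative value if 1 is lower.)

For any compensation level in the mantle, the mantle terms cancel and isostasy reduces to e = (Σt_1 − Σt_2) − (Σ(ρt)_1 − Σ(ρt)_2) / ρ_m.
Σt_1 = 27.57 km; Σt_2 = 18.4 km; Σ(ρt)_1 = 77817; Σ(ρt)_2 = 48760 (in km·kg/m³).
e = (27.57 − 18.4) − (77817 − 48760) / 3340 = 0.47 km.

0.47 km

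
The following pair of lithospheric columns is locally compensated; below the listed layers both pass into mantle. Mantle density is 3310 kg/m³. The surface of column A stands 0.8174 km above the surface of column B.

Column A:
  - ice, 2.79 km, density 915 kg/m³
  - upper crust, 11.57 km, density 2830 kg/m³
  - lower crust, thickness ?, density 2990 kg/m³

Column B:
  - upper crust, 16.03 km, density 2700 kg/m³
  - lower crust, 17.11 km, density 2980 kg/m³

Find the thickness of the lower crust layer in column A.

Take the compensation level at the base of the deeper column (depth z_c below the surface of column A) and equate Σ ρ_i t_i down to z_c; mantle fills any gap and the z_c terms cancel.
Column A: 2.79×915 + 11.57×2830 + x×2990 + (z_c − 14.36 − x)×3310
Column B: 0.8174×0 + 16.03×2700 + 17.11×2980 + (z_c − 0.8174 − 33.14)×3310
The z_c×3310 term appears on both sides and cancels. Collect the known terms of each column as K = Σ(ρt)_known − 3310 × (depth of known layers): K_A = 35295.95 − 3310×14.36 = −12235.65; K_B = 94268.8 − 3310×(0.8174 + 33.14) = −18130.194.
Balance: K_A − x×(3310 − 2990) = K_B, so x = (K_A − K_B)/(3310 − 2990) = 5894.54/320 = 18.4 km.

18.4 km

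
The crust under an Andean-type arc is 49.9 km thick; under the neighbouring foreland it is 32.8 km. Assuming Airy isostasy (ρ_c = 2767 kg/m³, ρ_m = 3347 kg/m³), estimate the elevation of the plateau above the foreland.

2.96 km

Excess crust Δ = 49.9 km − 32.8 km = 17.1 km, split between elevation h and root r with h + r = Δ.
Airy balance ρ_c h = (ρ_m − ρ_c) r gives r = h ρ_c/(ρ_m − ρ_c), so h (1 + ρ_c/(ρ_m − ρ_c)) = Δ, i.e. h = Δ (ρ_m − ρ_c)/ρ_m.
h = 17.1 km × 580/3347 = 2.96 km.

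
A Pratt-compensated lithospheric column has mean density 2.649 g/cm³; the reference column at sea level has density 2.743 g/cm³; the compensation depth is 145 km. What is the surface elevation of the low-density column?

5.15 km

ρ_ref D = ρ (D + h) → h = D (ρ_ref − ρ)/ρ.
h = 145 km × (2.743 − 2.649)/2.649 = 5.15 km.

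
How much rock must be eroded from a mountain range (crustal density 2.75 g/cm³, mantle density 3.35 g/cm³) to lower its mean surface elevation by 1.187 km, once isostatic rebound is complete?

6.63 km

Net drop Δ = e − u = e − e ρ_c/ρ_m = e (ρ_m − ρ_c)/ρ_m.
e = Δ ρ_m/(ρ_m − ρ_c) = 1.187 km × 3.35/0.6 = 6.63 km.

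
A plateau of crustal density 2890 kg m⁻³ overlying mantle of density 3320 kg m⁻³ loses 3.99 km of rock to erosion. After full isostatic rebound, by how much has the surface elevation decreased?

0.517 km

Rebound u = e ρ_c/ρ_m = 3.99 km × 2890/3320 = 3.473 km.
Net surface drop = e − u = 3.99 km − 3.473 km = e (ρ_m − ρ_c)/ρ_m = 0.517 km.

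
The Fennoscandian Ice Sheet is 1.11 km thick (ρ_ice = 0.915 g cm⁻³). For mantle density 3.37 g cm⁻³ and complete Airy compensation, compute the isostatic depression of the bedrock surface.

Balancing pressure at the compensation depth: the ice load ρ_ice t is balanced by mantle displaced below, ρ_m s.
s = t ρ_ice / ρ_m = 1.11 km × 0.915/3.37 = 0.301 km.

0.301 km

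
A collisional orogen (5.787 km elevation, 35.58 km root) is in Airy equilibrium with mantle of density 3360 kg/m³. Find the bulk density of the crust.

2890 kg/m³

ρ_c h = (ρ_m − ρ_c) r → ρ_c (h + r) = ρ_m r → ρ_c = ρ_m r / (h + r).
ρ_c = 3360 × 35.58 km / (5.787 km + 35.58 km) = 2890 kg/m³.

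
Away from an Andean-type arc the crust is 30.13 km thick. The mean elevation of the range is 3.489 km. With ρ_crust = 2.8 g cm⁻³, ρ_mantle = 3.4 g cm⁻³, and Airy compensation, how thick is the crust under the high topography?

Root depth r = h ρ_c / (ρ_m − ρ_c) = 3.489 km × 2.8 / 0.6 = 16.28 km.
Total thickness = T + h + r = 30.13 km + 3.489 km + 16.28 km = 49.9 km.

49.9 km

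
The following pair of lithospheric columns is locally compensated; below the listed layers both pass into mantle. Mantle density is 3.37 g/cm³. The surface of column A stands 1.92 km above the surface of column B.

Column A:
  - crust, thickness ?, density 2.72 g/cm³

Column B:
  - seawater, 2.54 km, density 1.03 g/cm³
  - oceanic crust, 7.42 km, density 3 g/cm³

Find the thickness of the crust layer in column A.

Take the compensation level at the base of the deeper column (depth z_c below the surface of column A) and equate Σ ρ_i t_i down to z_c; mantle fills any gap and the z_c terms cancel.
Column A: x×2.72 + (z_c − 0 − x)×3.37
Column B: 1.92×0 + 2.54×1.03 + 7.42×3 + (z_c − 1.92 − 9.96)×3.37
The z_c×3.37 term appears on both sides and cancels. Collect the known terms of each column as K = Σ(ρt)_known − 3.37 × (depth of known layers): K_A = 0 − 3.37×0 = 0; K_B = 24.8762 − 3.37×(1.92 + 9.96) = −15.1594.
Balance: K_A − x×(3.37 − 2.72) = K_B, so x = (K_A − K_B)/(3.37 − 2.72) = 15.1594/0.65 = 23.3 km.

23.3 km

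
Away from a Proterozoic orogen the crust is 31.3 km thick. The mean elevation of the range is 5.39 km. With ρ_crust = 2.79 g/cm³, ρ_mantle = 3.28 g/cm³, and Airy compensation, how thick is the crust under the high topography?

67.4 km

Root depth r = h ρ_c / (ρ_m − ρ_c) = 5.39 km × 2.79 / 0.49 = 30.69 km.
Total thickness = T + h + r = 31.3 km + 5.39 km + 30.69 km = 67.4 km.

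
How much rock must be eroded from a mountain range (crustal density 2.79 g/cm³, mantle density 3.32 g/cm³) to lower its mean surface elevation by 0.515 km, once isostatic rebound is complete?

3.23 km

Net drop Δ = e − u = e − e ρ_c/ρ_m = e (ρ_m − ρ_c)/ρ_m.
e = Δ ρ_m/(ρ_m − ρ_c) = 0.515 km × 3.32/0.53 = 3.23 km.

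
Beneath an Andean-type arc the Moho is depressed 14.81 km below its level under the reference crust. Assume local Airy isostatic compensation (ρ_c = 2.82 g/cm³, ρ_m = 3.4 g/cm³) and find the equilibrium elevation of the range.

3.05 km

For local isostatic compensation: ρ_c h = (ρ_m − ρ_c) r.
h = r (ρ_m − ρ_c) / ρ_c = 14.81 km × (3.4 − 2.82) / 2.82 = 3.05 km.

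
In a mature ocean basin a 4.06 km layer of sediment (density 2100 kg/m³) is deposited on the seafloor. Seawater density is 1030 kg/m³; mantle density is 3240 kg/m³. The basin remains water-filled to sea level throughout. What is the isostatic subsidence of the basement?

Submarine loading: the sediment displaces seawater, and the subsidence is in turn flooded, so s (ρ_m − ρ_w) = t (ρ_sed − ρ_w).
s = 4.06 km × (2100 − 1030) / (3240 − 1030) = 1.97 km.

1.97 km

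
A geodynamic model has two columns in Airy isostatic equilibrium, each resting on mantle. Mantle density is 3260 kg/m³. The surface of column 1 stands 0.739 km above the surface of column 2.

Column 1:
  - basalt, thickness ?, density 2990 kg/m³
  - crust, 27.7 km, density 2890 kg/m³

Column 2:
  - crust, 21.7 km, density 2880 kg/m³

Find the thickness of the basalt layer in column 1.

Take the compensation level at the base of the deeper column (depth z_c below the surface of column 1) and equate Σ ρ_i t_i down to z_c; mantle fills any gap and the z_c terms cancel.
Column 1: x×2990 + 27.7×2890 + (z_c − 27.7 − x)×3260
Column 2: 0.739×0 + 21.7×2880 + (z_c − 0.739 − 21.7)×3260
The z_c×3260 term appears on both sides and cancels. Collect the known terms of each column as K = Σ(ρt)_known − 3260 × (depth of known layers): K_1 = 80053 − 3260×27.7 = −10249; K_2 = 62496 − 3260×(0.739 + 21.7) = −10655.14.
Balance: K_1 − x×(3260 − 2990) = K_2, so x = (K_1 − K_2)/(3260 − 2990) = 406.14/270 = 1.5 km.

1.5 km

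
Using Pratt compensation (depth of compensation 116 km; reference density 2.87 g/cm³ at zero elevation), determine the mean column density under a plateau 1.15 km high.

2.84 g/cm³

Pratt balance: ρ_ref D = ρ (D + h).
ρ = ρ_ref D/(D + h) = 2.87 × 116 km/(116 km + 1.15 km) = 2.84 g/cm³.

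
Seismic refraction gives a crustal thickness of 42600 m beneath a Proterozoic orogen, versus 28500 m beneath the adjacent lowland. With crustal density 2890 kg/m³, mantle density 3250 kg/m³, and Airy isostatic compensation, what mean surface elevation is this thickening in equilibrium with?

Excess crust Δ = 42600 m − 28500 m = 14100 m, split between elevation h and root r with h + r = Δ.
Airy balance ρ_c h = (ρ_m − ρ_c) r gives r = h ρ_c/(ρ_m − ρ_c), so h (1 + ρ_c/(ρ_m − ρ_c)) = Δ, i.e. h = Δ (ρ_m − ρ_c)/ρ_m.
h = 14100 m × 360/3250 = 1560 m.

1560 m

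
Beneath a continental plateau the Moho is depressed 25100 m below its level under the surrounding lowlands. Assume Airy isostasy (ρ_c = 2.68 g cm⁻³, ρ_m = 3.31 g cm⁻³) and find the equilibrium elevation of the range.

In Airy isostatic equilibrium: ρ_c h = (ρ_m − ρ_c) r.
h = r (ρ_m − ρ_c) / ρ_c = 25100 m × (3.31 − 2.68) / 2.68 = 5900 m.

5900 m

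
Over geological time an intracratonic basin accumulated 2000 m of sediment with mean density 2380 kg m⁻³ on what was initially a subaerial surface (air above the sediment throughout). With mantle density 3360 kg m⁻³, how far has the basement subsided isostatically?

Subaerial load: s = t ρ_sed / ρ_m = 2000 m × 2380/3360 = 1420 m.

1420 m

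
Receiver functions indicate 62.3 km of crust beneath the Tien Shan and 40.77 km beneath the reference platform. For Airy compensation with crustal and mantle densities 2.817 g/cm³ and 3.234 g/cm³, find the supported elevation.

2.78 km

Excess crust Δ = 62.3 km − 40.77 km = 21.53 km, split between elevation h and root r with h + r = Δ.
Airy balance ρ_c h = (ρ_m − ρ_c) r gives r = h ρ_c/(ρ_m − ρ_c), so h (1 + ρ_c/(ρ_m − ρ_c)) = Δ, i.e. h = Δ (ρ_m − ρ_c)/ρ_m.
h = 21.53 km × 0.417/3.234 = 2.78 km.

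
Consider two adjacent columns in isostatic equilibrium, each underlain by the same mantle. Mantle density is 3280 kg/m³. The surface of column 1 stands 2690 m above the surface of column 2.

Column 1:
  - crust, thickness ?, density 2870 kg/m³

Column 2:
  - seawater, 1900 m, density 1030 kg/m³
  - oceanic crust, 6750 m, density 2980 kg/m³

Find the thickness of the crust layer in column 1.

Take the compensation level at the base of the deeper column (depth z_c below the surface of column 1) and equate Σ ρ_i t_i down to z_c; mantle fills any gap and the z_c terms cancel.
Column 1: x×2870 + (z_c − 0 − x)×3280
Column 2: 2690×0 + 1900×1030 + 6750×2980 + (z_c − 2690 − 8650)×3280
The z_c×3280 term appears on both sides and cancels. Collect the known terms of each column as K = Σ(ρt)_known − 3280 × (depth of known layers): K_1 = 0 − 3280×0 = 0; K_2 = 22072000 − 3280×(2690 + 8650) = −15123200.
Balance: K_1 − x×(3280 − 2870) = K_2, so x = (K_1 − K_2)/(3280 − 2870) = 15123200/410 = 36900 m.

36900 m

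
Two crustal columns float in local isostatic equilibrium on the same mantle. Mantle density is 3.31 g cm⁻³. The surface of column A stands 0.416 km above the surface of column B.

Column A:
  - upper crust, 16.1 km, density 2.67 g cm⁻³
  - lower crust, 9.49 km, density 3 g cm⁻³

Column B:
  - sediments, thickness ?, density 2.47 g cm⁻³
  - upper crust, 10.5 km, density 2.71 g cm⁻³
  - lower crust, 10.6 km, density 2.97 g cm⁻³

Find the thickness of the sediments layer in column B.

2.34 km

Take the compensation level at the base of the deeper column (depth z_c below the surface of column A) and equate Σ ρ_i t_i down to z_c; mantle fills any gap and the z_c terms cancel.
Column A: 16.1×2.67 + 9.49×3 + (z_c − 25.59)×3.31
Column B: 0.416×0 + x×2.47 + 10.5×2.71 + 10.6×2.97 + (z_c − 0.416 − 21.1 − x)×3.31
The z_c×3.31 term appears on both sides and cancels. Collect the known terms of each column as K = Σ(ρt)_known − 3.31 × (depth of known layers): K_A = 71.457 − 3.31×25.59 = −13.2459; K_B = 59.937 − 3.31×(0.416 + 21.1) = −11.28096.
Balance: K_A = K_B − x×(3.31 − 2.47), so x = (K_B − K_A)/(3.31 − 2.47) = 1.96494/0.84 = 2.34 km.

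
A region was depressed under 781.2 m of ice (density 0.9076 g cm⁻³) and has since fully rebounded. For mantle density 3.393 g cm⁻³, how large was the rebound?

209 m

Removing the load lets mantle flow back in; uplift u satisfies ρ_ice t = ρ_m u.
u = t ρ_ice/ρ_m = 781.2 m × 0.9076/3.393 = 209 m.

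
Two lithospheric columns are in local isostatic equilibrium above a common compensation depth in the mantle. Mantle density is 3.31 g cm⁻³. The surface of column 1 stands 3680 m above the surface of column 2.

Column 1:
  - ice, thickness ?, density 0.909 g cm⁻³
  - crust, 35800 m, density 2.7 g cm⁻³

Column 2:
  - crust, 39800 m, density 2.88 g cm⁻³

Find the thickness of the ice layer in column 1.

Take the compensation level at the base of the deeper column (depth z_c below the surface of column 1) and equate Σ ρ_i t_i down to z_c; mantle fills any gap and the z_c terms cancel.
Column 1: x×0.909 + 35800×2.7 + (z_c − 35800 − x)×3.31
Column 2: 3680×0 + 39800×2.88 + (z_c − 3680 − 39800)×3.31
The z_c×3.31 term appears on both sides and cancels. Collect the known terms of each column as K = Σ(ρt)_known − 3.31 × (depth of known layers): K_1 = 96660 − 3.31×35800 = −21838; K_2 = 114624 − 3.31×(3680 + 39800) = −29294.8.
Balance: K_1 − x×(3.31 − 0.909) = K_2, so x = (K_1 − K_2)/(3.31 − 0.909) = 7456.8/2.401 = 3110 m.

3110 m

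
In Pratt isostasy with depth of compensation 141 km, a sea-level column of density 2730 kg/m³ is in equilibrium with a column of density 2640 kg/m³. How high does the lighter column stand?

ρ_ref D = ρ (D + h) → h = D (ρ_ref − ρ)/ρ.
h = 141 km × (2730 − 2640)/2640 = 4.81 km.

4.81 km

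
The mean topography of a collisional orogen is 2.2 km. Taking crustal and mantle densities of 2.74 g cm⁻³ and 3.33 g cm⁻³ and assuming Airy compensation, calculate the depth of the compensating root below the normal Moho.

10.2 km

Equating mass per unit area of the two columns: the weight of the topography is balanced by the buoyancy of the root, ρ_c h = (ρ_m − ρ_c) r.
r = h · ρ_c / (ρ_m − ρ_c) = 2.2 km × 2.74 / (3.33 − 2.74) = 10.2 km.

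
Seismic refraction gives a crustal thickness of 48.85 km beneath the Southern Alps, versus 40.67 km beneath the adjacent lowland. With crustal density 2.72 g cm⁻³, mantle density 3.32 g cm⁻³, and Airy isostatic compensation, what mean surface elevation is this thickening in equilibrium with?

Excess crust Δ = 48.85 km − 40.67 km = 8.18 km, split between elevation h and root r with h + r = Δ.
Airy balance ρ_c h = (ρ_m − ρ_c) r gives r = h ρ_c/(ρ_m − ρ_c), so h (1 + ρ_c/(ρ_m − ρ_c)) = Δ, i.e. h = Δ (ρ_m − ρ_c)/ρ_m.
h = 8.18 km × 0.6/3.32 = 1.48 km.

1.48 km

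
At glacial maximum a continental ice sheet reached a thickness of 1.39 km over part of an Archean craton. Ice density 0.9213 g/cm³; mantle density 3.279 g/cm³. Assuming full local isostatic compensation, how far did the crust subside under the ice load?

Balancing pressure at the compensation depth: the ice load ρ_ice t is balanced by mantle displaced below, ρ_m s.
s = t ρ_ice / ρ_m = 1.39 km × 0.9213/3.279 = 0.391 km.

0.391 km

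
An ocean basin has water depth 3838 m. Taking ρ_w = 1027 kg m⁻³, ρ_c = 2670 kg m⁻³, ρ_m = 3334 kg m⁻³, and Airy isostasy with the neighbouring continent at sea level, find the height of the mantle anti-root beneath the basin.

9500 m

Isostatic balance requires: replacing crust with seawater at the top is compensated by replacing crust with mantle at the base: d (ρ_c − ρ_w) = a (ρ_m − ρ_c).
a = d (ρ_c − ρ_w)/(ρ_m − ρ_c) = 3838 m × 1643/664 = 9500 m.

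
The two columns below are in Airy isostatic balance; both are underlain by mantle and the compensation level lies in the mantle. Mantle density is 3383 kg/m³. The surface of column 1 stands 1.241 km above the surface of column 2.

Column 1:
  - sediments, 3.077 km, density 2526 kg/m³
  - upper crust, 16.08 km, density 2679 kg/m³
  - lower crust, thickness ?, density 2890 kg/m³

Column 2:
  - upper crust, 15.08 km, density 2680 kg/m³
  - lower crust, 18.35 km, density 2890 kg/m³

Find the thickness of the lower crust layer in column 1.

20.1 km

Take the compensation level at the base of the deeper column (depth z_c below the surface of column 1) and equate Σ ρ_i t_i down to z_c; mantle fills any gap and the z_c terms cancel.
Column 1: 3.077×2526 + 16.08×2679 + x×2890 + (z_c − 19.157 − x)×3383
Column 2: 1.241×0 + 15.08×2680 + 18.35×2890 + (z_c − 1.241 − 33.43)×3383
The z_c×3383 term appears on both sides and cancels. Collect the known terms of each column as K = Σ(ρt)_known − 3383 × (depth of known layers): K_1 = 50850.822 − 3383×19.157 = −13957.309; K_2 = 93445.9 − 3383×(1.241 + 33.43) = −23846.093.
Balance: K_1 − x×(3383 − 2890) = K_2, so x = (K_1 − K_2)/(3383 − 2890) = 9888.78/493 = 20.1 km.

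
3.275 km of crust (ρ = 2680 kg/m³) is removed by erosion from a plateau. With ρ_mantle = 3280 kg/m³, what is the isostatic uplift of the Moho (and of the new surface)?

2.68 km

Unloading: uplift u = e ρ_c/ρ_m = 3.275 km × 2680/3280 = 2.68 km.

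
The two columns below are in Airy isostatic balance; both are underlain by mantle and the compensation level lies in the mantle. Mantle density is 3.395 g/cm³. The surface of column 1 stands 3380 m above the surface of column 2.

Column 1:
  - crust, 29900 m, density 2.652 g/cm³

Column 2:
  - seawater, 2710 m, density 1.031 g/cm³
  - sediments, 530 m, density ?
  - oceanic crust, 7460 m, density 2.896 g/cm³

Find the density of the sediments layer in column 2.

Take the compensation level at the base of the deeper column (depth z_c below the surface of column 1) and equate Σ ρ_i t_i down to z_c; mantle fills any gap and the z_c terms cancel.
Column 1: 29900×2.652 + (z_c − 29900)×3.395
Column 2: 3380×0 + 2710×1.031 + 530×ρ + 7460×2.896 + (z_c − 3380 − 10700)×3.395
The z_c×3.395 term appears on both sides and cancels. Collect the known terms of each column as K = Σ(ρt)_known − 3.395 × (depth of known layers): K_1 = 79294.8 − 3.395×29900 = −22215.7; K_2 = 24398.17 − 3.395×(3380 + 10700) = −23403.43.
Balance: K_1 = K_2 + 530×ρ, so ρ = (K_1 − K_2)/530 = 1187.73/530 = 2.24 g/cm³.

2.24 g/cm³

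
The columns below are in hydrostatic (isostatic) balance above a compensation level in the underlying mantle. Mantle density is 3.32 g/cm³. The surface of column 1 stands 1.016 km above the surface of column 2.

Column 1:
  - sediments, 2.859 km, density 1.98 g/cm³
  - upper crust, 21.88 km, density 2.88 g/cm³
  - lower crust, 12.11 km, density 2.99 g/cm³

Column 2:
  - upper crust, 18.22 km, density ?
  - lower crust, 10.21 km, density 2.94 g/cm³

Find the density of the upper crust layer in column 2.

2.76 g/cm³

Take the compensation level at the base of the deeper column (depth z_c below the surface of column 1) and equate Σ ρ_i t_i down to z_c; mantle fills any gap and the z_c terms cancel.
Column 1: 2.859×1.98 + 21.88×2.88 + 12.11×2.99 + (z_c − 36.849)×3.32
Column 2: 1.016×0 + 18.22×ρ + 10.21×2.94 + (z_c − 1.016 − 28.43)×3.32
The z_c×3.32 term appears on both sides and cancels. Collect the known terms of each column as K = Σ(ρt)_known − 3.32 × (depth of known layers): K_1 = 104.88412 − 3.32×36.849 = −17.45456; K_2 = 30.0174 − 3.32×(1.016 + 28.43) = −67.74332.
Balance: K_1 = K_2 + 18.22×ρ, so ρ = (K_1 − K_2)/18.22 = 50.2888/18.22 = 2.76 g/cm³.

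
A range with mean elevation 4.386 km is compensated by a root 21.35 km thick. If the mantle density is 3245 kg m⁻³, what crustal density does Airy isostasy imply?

2690 kg m⁻³

ρ_c h = (ρ_m − ρ_c) r → ρ_c (h + r) = ρ_m r → ρ_c = ρ_m r / (h + r).
ρ_c = 3245 × 21.35 km / (4.386 km + 21.35 km) = 2690 kg m⁻³.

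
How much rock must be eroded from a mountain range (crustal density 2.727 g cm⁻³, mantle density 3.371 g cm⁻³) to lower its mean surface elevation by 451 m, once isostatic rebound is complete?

2360 m

Net drop Δ = e − u = e − e ρ_c/ρ_m = e (ρ_m − ρ_c)/ρ_m.
e = Δ ρ_m/(ρ_m − ρ_c) = 451 m × 3.371/0.644 = 2360 m.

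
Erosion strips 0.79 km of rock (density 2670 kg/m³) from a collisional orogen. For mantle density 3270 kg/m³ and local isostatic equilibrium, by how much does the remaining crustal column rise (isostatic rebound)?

Unloading: uplift u = e ρ_c/ρ_m = 0.79 km × 2670/3270 = 0.645 km.

0.645 km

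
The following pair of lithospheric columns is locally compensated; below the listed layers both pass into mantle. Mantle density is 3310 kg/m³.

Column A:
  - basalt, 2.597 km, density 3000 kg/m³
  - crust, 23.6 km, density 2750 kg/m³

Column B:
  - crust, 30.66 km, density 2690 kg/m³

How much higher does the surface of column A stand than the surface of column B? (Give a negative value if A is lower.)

−1.51 km

For any compensation level in the mantle, the mantle terms cancel and isostasy reduces to e = (Σt_A − Σt_B) − (Σ(ρt)_A − Σ(ρt)_B) / ρ_m.
Σt_A = 26.197 km; Σt_B = 30.66 km; Σ(ρt)_A = 72691; Σ(ρt)_B = 82475.4 (in km·kg/m³).
e = (26.197 − 30.66) − (72691 − 82475.4) / 3310 = −1.51 km.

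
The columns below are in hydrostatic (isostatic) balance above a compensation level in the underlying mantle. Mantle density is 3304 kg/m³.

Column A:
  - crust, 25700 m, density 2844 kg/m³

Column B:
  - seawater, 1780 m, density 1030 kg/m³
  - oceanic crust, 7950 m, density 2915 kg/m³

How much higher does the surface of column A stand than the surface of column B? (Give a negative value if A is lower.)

1420 m

For any compensation level in the mantle, the mantle terms cancel and isostasy reduces to e = (Σt_A − Σt_B) − (Σ(ρt)_A − Σ(ρt)_B) / ρ_m.
Σt_A = 25700 m; Σt_B = 9730 m; Σ(ρt)_A = 73090800; Σ(ρt)_B = 25007650 (in m·kg/m³).
e = (25700 − 9730) − (73090800 − 25007650) / 3304 = 1420 m.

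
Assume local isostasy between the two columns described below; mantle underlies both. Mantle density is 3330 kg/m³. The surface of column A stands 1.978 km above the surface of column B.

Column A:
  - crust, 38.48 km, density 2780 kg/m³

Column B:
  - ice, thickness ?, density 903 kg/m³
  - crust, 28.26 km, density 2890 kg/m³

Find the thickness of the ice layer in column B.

0.883 km

Take the compensation level at the base of the deeper column (depth z_c below the surface of column A) and equate Σ ρ_i t_i down to z_c; mantle fills any gap and the z_c terms cancel.
Column A: 38.48×2780 + (z_c − 38.48)×3330
Column B: 1.978×0 + x×903 + 28.26×2890 + (z_c − 1.978 − 28.26 − x)×3330
The z_c×3330 term appears on both sides and cancels. Collect the known terms of each column as K = Σ(ρt)_known − 3330 × (depth of known layers): K_A = 106974.4 − 3330×38.48 = −21164; K_B = 81671.4 − 3330×(1.978 + 28.26) = −19021.14.
Balance: K_A = K_B − x×(3330 − 903), so x = (K_B − K_A)/(3330 − 903) = 2142.86/2427 = 0.883 km.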